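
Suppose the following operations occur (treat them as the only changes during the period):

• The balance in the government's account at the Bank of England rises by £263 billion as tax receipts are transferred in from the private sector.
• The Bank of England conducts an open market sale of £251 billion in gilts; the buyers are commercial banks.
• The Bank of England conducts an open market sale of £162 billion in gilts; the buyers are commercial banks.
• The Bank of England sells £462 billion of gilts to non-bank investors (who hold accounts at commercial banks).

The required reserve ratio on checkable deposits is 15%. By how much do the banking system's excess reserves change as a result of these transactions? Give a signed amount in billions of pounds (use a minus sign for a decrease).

-£1029.25 billion

Government account inflow £263 billion: reserves −£263B, deposits −£263B.
OMO sale (to banks) £251 billion: reserves −£251B, deposits 0.
OMO sale (to banks) £162 billion: reserves −£162B, deposits 0.
Asset sale (to non-banks) £462 billion: reserves −£462B, deposits −£462B.
Totals: Δreserves = −£1138B, Δdeposits = −£725B.
Δrequired reserves = 15% × −£725B = −£108.75B.
Δexcess reserves = Δreserves − Δrequired = −£1138B − (−£108.75B) = -£1029.25 billion.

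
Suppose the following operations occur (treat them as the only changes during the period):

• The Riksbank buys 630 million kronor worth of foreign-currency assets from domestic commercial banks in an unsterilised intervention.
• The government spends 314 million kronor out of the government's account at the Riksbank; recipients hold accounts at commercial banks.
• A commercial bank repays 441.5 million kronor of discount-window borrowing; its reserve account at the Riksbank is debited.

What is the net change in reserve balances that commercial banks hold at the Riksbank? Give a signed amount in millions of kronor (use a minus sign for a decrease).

Riksbank balance sheet:
  Assets:      Loans to banks −441.5M, Foreign assets +630M
  Liabilities: Bank reserves +502.5M, Government deposits −314M
Commercial banking system:
  Assets:      Reserves at CB +502.5M, Foreign assets −630M
  Liabilities: Checkable deposits +314M, Borrowings from CB −441.5M
So the change in reserve balances that commercial banks hold at the Riksbank is +502.5 million.

+502.5 million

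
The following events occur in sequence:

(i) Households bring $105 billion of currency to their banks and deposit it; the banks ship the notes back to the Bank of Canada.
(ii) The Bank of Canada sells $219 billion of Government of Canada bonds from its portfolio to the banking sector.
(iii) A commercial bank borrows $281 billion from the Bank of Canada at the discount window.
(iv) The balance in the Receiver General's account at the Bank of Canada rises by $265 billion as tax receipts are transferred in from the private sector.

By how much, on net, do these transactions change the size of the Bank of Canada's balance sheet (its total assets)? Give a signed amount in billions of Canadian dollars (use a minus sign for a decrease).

Bank of Canada balance sheet:
  Assets:      Securities −$219B, Loans to banks +$281B
  Liabilities: Bank reserves −$98B, Currency in circulation −$105B, Government deposits +$265B
Commercial banking system:
  Assets:      Reserves at CB −$98B, Securities +$219B
  Liabilities: Checkable deposits −$160B, Borrowings from CB +$281B
Change in total Bank of Canada assets = +$62 billion.

+$62 billion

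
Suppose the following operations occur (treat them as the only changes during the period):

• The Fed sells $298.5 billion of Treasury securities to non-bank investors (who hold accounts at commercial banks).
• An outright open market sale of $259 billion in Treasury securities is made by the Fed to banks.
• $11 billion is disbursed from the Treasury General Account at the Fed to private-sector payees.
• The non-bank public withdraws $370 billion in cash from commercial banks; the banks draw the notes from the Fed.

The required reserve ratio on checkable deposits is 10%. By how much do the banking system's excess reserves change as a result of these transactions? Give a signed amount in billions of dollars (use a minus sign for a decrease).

Asset sale (to non-banks) $298.5 billion: reserves −$298.5B, deposits −$298.5B.
OMO sale (to banks) $259 billion: reserves −$259B, deposits 0.
Government spending $11 billion: reserves +$11B, deposits +$11B.
Currency withdrawal $370 billion: reserves −$370B, deposits −$370B.
Totals: Δreserves = −$916.5B, Δdeposits = −$657.5B.
Δrequired reserves = 10% × −$657.5B = −$65.75B.
Δexcess reserves = Δreserves − Δrequired = −$916.5B − (−$65.75B) = -$850.75 billion.

-$850.75 billion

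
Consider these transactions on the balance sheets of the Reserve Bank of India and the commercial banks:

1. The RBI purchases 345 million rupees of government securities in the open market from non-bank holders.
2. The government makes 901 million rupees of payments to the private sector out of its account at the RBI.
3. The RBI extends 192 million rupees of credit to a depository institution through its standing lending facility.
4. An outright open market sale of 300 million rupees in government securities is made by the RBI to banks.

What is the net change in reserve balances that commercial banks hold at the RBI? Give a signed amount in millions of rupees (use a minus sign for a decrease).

+1138 million

Asset purchase (from non-banks) 345 million rupees: the RBI pays by crediting reserve accounts → +345M.
Government spending 901 million rupees: government payments flow into bank reserve accounts → +901M.
Discount-window loan 192 million rupees: the loan is credited to the bank's reserve account → +192M.
OMO sale (to banks) 300 million rupees: the buying banks pay out of their reserve balances → −300M.
Net: 345 + 901 + 192 − 300 = +1138 million.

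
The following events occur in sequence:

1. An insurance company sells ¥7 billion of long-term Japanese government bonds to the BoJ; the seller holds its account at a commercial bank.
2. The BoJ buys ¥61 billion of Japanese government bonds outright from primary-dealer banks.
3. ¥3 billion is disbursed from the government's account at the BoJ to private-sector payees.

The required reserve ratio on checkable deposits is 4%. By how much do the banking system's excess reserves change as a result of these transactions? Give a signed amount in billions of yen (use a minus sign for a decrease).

+¥70.6 billion

Asset purchase (from non-banks) ¥7 billion: reserves +¥7B, deposits +¥7B.
OMO purchase (from banks) ¥61 billion: reserves +¥61B, deposits 0.
Government spending ¥3 billion: reserves +¥3B, deposits +¥3B.
Totals: Δreserves = +¥71B, Δdeposits = +¥10B.
Δrequired reserves = 4% × +¥10B = +¥0.4B.
Δexcess reserves = Δreserves − Δrequired = +¥71B − (+¥0.4B) = +¥70.6 billion.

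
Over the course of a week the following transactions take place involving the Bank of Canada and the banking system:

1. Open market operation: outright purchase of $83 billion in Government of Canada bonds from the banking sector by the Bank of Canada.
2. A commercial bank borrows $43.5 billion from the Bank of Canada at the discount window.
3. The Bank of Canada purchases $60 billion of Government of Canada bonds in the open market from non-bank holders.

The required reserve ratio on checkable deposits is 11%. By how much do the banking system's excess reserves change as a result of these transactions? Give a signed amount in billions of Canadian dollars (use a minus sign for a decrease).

OMO purchase (from banks) $83 billion: reserves +$83B, deposits 0.
Discount-window loan $43.5 billion: reserves +$43.5B, deposits 0.
Asset purchase (from non-banks) $60 billion: reserves +$60B, deposits +$60B.
Totals: Δreserves = +$186.5B, Δdeposits = +$60B.
Δrequired reserves = 11% × +$60B = +$6.6B.
Δexcess reserves = Δreserves − Δrequired = +$186.5B − (+$6.6B) = +$179.9 billion.

+$179.9 billion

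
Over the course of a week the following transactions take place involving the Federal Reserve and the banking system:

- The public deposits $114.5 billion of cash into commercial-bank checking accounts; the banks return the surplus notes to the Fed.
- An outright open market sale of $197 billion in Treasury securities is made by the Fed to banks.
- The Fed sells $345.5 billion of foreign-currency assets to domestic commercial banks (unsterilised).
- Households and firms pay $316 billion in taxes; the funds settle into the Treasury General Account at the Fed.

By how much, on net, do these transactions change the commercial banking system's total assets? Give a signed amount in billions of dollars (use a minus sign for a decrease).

-$201.5 billion

Currency deposit $114.5 billion: bank balance sheets expand → +$114.5B.
OMO sale (to banks) $197 billion: just an asset swap on bank balance sheets → 0.
FX sale $345.5 billion: just an asset swap on bank balance sheets → 0.
Government account inflow $316 billion: bank balance sheets shrink → −$316B.
Net: 114.5 + 0 + 0 − 316 = -$201.5 billion.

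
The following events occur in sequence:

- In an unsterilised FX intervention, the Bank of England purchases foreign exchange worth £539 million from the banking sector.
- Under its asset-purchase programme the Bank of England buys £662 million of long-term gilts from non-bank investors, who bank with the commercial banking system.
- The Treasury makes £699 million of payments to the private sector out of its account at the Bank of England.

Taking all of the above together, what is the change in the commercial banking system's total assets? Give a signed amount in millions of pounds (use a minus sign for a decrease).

+£1361 million

FX purchase £539 million: just an asset swap on bank balance sheets → 0.
Asset purchase (from non-banks) £662 million: bank balance sheets expand → +£662M.
Government spending £699 million: bank balance sheets expand → +£699M.
Net: 0 + 662 + 699 = +£1361 million.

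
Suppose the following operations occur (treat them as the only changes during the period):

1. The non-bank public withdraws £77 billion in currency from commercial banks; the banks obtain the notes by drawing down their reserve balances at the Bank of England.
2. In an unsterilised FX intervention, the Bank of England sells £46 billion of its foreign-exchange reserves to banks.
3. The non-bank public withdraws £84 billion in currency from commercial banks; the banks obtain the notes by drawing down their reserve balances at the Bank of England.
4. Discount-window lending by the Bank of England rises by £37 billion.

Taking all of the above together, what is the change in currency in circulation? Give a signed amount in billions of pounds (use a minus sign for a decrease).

Currency withdrawal £77 billion: notes leave the central bank → +£77B.
FX sale £46 billion: no currency enters or leaves circulation → 0.
Currency withdrawal £84 billion: notes leave the central bank → +£84B.
Discount-window loan £37 billion: no currency enters or leaves circulation → 0.
Net: 77 + 0 + 84 + 0 = +£161 billion.

+£161 billion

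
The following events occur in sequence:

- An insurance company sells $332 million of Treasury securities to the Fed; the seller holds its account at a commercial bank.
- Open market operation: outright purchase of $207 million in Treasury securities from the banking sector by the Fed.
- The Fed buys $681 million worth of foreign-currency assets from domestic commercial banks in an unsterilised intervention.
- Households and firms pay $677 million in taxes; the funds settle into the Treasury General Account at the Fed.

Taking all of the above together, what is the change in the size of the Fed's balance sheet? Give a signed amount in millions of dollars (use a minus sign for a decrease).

Asset purchase (from non-banks) $332 million: a Fed asset is acquired → +$332M.
OMO purchase (from banks) $207 million: a Fed asset is acquired → +$207M.
FX purchase $681 million: a Fed asset is acquired → +$681M.
Government account inflow $677 million: only the composition of liabilities changes → 0.
Net: 332 + 207 + 681 + 0 = +$1220 million.

+$1220 million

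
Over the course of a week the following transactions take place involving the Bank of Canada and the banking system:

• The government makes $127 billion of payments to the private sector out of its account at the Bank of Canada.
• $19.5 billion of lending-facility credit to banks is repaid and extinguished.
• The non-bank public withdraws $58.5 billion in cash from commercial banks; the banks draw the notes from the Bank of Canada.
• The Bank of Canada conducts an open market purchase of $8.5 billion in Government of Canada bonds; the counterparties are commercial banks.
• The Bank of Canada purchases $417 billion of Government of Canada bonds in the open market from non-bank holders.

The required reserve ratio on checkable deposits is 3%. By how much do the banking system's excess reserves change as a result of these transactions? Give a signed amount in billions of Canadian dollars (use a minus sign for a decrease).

+$459.935 billion

Government spending $127 billion: reserves +$127B, deposits +$127B.
Discount-window repayment $19.5 billion: reserves −$19.5B, deposits 0.
Currency withdrawal $58.5 billion: reserves −$58.5B, deposits −$58.5B.
OMO purchase (from banks) $8.5 billion: reserves +$8.5B, deposits 0.
Asset purchase (from non-banks) $417 billion: reserves +$417B, deposits +$417B.
Totals: Δreserves = +$474.5B, Δdeposits = +$485.5B.
Δrequired reserves = 3% × +$485.5B = +$14.565B.
Δexcess reserves = Δreserves − Δrequired = +$474.5B − (+$14.565B) = +$459.935 billion.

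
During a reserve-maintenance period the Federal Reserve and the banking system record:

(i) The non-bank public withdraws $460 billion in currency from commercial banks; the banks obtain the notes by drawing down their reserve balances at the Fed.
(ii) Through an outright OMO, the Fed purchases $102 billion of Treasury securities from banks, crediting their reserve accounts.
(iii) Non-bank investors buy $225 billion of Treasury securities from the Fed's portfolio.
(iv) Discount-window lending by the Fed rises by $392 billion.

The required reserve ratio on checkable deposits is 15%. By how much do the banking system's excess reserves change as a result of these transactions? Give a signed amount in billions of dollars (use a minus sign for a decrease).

Currency withdrawal $460 billion: reserves −$460B, deposits −$460B.
OMO purchase (from banks) $102 billion: reserves +$102B, deposits 0.
Asset sale (to non-banks) $225 billion: reserves −$225B, deposits −$225B.
Discount-window loan $392 billion: reserves +$392B, deposits 0.
Totals: Δreserves = −$191B, Δdeposits = −$685B.
Δrequired reserves = 15% × −$685B = −$102.75B.
Δexcess reserves = Δreserves − Δrequired = −$191B − (−$102.75B) = -$88.25 billion.

-$88.25 billion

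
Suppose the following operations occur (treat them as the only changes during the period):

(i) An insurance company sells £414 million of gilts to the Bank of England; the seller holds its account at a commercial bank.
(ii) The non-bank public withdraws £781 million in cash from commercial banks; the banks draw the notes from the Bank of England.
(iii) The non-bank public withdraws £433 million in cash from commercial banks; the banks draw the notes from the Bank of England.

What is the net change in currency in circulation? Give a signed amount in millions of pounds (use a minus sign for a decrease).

+£1214 million

Bank of England balance sheet:
  Assets:      Securities +£414M
  Liabilities: Bank reserves −£800M, Currency in circulation +£1214M
So the change in currency in circulation is +£1214 million.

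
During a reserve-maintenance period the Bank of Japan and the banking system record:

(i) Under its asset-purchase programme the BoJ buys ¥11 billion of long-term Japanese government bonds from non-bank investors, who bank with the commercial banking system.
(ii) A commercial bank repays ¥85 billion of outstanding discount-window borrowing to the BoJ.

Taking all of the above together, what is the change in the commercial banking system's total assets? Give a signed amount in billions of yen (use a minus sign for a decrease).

Asset purchase (from non-banks) ¥11 billion: bank balance sheets expand → +¥11B.
Discount-window repayment ¥85 billion: bank balance sheets shrink → −¥85B.
Net: 11 − 85 = -¥74 billion.

-¥74 billion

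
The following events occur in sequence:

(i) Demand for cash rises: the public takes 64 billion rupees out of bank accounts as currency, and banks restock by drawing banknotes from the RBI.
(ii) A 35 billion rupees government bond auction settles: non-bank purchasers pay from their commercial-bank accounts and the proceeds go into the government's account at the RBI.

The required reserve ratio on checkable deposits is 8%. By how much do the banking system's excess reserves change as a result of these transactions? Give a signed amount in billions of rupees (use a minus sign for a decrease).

-91.08 billion

Currency withdrawal 64 billion rupees: reserves −64B, deposits −64B.
Government account inflow 35 billion rupees: reserves −35B, deposits −35B.
Totals: Δreserves = −99B, Δdeposits = −99B.
Δrequired reserves = 8% × −99B = −7.92B.
Δexcess reserves = Δreserves − Δrequired = −99B − (−7.92B) = -91.08 billion.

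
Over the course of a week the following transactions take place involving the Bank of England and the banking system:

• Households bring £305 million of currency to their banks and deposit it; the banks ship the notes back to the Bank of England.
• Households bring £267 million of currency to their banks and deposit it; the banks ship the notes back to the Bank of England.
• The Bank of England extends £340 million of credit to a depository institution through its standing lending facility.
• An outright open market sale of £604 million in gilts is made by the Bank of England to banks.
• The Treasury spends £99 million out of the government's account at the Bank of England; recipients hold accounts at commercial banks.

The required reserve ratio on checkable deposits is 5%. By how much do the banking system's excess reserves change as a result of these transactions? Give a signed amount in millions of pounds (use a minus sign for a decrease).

+£373.45 million

Currency deposit £305 million: reserves +£305M, deposits +£305M.
Currency deposit £267 million: reserves +£267M, deposits +£267M.
Discount-window loan £340 million: reserves +£340M, deposits 0.
OMO sale (to banks) £604 million: reserves −£604M, deposits 0.
Government spending £99 million: reserves +£99M, deposits +£99M.
Totals: Δreserves = +£407M, Δdeposits = +£671M.
Δrequired reserves = 5% × +£671M = +£33.55M.
Δexcess reserves = Δreserves − Δrequired = +£407M − (+£33.55M) = +£373.45 million.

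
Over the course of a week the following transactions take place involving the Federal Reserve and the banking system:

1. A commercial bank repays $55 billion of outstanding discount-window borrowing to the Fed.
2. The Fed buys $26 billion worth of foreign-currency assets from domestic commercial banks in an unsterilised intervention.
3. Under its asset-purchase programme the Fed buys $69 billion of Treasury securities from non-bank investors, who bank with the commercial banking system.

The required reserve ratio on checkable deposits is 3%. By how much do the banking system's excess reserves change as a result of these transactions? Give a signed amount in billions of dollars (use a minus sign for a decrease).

Discount-window repayment $55 billion: reserves −$55B, deposits 0.
FX purchase $26 billion: reserves +$26B, deposits 0.
Asset purchase (from non-banks) $69 billion: reserves +$69B, deposits +$69B.
Totals: Δreserves = +$40B, Δdeposits = +$69B.
Δrequired reserves = 3% × +$69B = +$2.07B.
Δexcess reserves = Δreserves − Δrequired = +$40B − (+$2.07B) = +$37.93 billion.

+$37.93 billion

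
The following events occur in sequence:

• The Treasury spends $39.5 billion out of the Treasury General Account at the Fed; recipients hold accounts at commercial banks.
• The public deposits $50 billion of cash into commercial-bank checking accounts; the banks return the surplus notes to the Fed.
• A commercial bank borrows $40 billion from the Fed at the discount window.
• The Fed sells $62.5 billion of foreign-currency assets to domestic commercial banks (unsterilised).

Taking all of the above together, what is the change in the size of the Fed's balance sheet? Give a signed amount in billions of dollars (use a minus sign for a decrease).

-$22.5 billion

Government spending $39.5 billion: only the composition of liabilities changes → 0.
Currency deposit $50 billion: only the composition of liabilities changes → 0.
Discount-window loan $40 billion: a Fed asset is acquired → +$40B.
FX sale $62.5 billion: a Fed asset is shed → −$62.5B.
Net: 0 + 0 + 40 − 62.5 = -$22.5 billion.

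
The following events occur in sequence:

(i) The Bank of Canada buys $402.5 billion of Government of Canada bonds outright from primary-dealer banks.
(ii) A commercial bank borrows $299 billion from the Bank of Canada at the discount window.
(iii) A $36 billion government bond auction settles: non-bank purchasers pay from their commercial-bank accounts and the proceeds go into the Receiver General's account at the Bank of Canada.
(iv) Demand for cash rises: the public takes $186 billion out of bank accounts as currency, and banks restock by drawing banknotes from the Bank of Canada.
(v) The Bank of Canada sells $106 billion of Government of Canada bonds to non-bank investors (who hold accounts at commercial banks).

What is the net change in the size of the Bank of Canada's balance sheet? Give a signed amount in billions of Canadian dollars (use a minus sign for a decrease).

+$595.5 billion

OMO purchase (from banks) $402.5 billion: a Bank of Canada asset is acquired → +$402.5B.
Discount-window loan $299 billion: a Bank of Canada asset is acquired → +$299B.
Government account inflow $36 billion: only the composition of liabilities changes → 0.
Currency withdrawal $186 billion: only the composition of liabilities changes → 0.
Asset sale (to non-banks) $106 billion: a Bank of Canada asset is shed → −$106B.
Net: 402.5 + 299 + 0 + 0 − 106 = +$595.5 billion.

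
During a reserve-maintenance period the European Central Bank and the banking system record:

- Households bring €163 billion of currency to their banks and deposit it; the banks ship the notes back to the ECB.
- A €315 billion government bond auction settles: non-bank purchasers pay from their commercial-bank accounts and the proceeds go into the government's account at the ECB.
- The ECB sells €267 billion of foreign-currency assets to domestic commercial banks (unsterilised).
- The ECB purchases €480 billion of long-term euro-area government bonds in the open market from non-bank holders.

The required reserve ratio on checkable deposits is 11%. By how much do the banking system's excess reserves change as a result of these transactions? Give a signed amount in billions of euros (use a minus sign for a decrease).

+€24.92 billion

Currency deposit €163 billion: reserves +€163B, deposits +€163B.
Government account inflow €315 billion: reserves −€315B, deposits −€315B.
FX sale €267 billion: reserves −€267B, deposits 0.
Asset purchase (from non-banks) €480 billion: reserves +€480B, deposits +€480B.
Totals: Δreserves = +€61B, Δdeposits = +€328B.
Δrequired reserves = 11% × +€328B = +€36.08B.
Δexcess reserves = Δreserves − Δrequired = +€61B − (+€36.08B) = +€24.92 billion.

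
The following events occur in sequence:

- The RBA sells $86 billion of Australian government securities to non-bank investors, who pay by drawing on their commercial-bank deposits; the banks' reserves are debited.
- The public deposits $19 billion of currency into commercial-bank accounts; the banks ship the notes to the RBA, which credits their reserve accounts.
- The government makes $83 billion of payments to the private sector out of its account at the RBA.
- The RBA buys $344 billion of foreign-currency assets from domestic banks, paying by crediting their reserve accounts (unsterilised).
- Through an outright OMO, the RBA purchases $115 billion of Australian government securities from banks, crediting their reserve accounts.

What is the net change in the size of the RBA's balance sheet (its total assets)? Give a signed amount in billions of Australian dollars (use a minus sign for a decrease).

RBA balance sheet:
  Assets:      Securities +$29B, Foreign assets +$344B
  Liabilities: Bank reserves +$475B, Currency in circulation −$19B, Government deposits −$83B
Change in total RBA assets = +$373 billion.

+$373 billion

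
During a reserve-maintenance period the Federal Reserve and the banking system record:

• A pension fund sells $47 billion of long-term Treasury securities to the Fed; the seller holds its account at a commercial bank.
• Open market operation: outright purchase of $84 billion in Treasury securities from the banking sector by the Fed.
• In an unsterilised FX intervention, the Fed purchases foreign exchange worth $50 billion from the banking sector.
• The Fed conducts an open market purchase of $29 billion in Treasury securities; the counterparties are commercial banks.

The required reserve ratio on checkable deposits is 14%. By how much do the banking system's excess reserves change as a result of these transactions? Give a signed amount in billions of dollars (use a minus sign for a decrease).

+$203.42 billion

Asset purchase (from non-banks) $47 billion: reserves +$47B, deposits +$47B.
OMO purchase (from banks) $84 billion: reserves +$84B, deposits 0.
FX purchase $50 billion: reserves +$50B, deposits 0.
OMO purchase (from banks) $29 billion: reserves +$29B, deposits 0.
Totals: Δreserves = +$210B, Δdeposits = +$47B.
Δrequired reserves = 14% × +$47B = +$6.58B.
Δexcess reserves = Δreserves − Δrequired = +$210B − (+$6.58B) = +$203.42 billion.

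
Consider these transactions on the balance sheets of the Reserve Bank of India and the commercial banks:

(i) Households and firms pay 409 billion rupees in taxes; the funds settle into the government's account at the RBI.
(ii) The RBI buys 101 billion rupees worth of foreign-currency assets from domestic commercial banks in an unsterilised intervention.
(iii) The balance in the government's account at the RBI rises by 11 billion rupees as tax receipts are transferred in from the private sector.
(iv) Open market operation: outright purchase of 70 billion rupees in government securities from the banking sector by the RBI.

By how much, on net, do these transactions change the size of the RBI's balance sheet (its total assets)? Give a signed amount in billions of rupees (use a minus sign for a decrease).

+171 billion

Government account inflow 409 billion rupees: only the composition of liabilities changes → 0.
FX purchase 101 billion rupees: an RBI asset is acquired → +101B.
Government account inflow 11 billion rupees: only the composition of liabilities changes → 0.
OMO purchase (from banks) 70 billion rupees: an RBI asset is acquired → +70B.
Net: 0 + 101 + 0 + 70 = +171 billion.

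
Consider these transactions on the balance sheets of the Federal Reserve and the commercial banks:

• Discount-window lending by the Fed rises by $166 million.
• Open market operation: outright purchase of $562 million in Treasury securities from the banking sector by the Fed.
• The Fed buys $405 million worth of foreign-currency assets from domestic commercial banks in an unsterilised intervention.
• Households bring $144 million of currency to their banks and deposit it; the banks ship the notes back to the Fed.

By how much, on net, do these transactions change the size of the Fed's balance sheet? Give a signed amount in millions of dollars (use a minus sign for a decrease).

Discount-window loan $166 million: a Fed asset is acquired → +$166M.
OMO purchase (from banks) $562 million: a Fed asset is acquired → +$562M.
FX purchase $405 million: a Fed asset is acquired → +$405M.
Currency deposit $144 million: only the composition of liabilities changes → 0.
Net: 166 + 562 + 405 + 0 = +$1133 million.

+$1133 million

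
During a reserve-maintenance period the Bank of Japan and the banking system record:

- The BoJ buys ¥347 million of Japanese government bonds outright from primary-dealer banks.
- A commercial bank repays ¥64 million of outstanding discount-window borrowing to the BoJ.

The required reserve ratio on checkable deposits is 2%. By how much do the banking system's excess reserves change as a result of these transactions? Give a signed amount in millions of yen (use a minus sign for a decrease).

+¥283 million

OMO purchase (from banks) ¥347 million: reserves +¥347M, deposits 0.
Discount-window repayment ¥64 million: reserves −¥64M, deposits 0.
Totals: Δreserves = +¥283M, Δdeposits = 0.
Δrequired reserves = 2% × 0 = 0.
Δexcess reserves = Δreserves − Δrequired = +¥283M − (0) = +¥283 million.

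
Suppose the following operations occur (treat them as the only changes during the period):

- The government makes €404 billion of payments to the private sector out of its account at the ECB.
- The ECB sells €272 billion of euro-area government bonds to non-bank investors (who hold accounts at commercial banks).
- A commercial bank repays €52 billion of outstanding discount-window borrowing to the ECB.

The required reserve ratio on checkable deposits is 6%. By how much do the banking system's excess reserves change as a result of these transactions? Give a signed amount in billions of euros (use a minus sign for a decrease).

+€72.08 billion

Government spending €404 billion: reserves +€404B, deposits +€404B.
Asset sale (to non-banks) €272 billion: reserves −€272B, deposits −€272B.
Discount-window repayment €52 billion: reserves −€52B, deposits 0.
Totals: Δreserves = +€80B, Δdeposits = +€132B.
Δrequired reserves = 6% × +€132B = +€7.92B.
Δexcess reserves = Δreserves − Δrequired = +€80B − (+€7.92B) = +€72.08 billion.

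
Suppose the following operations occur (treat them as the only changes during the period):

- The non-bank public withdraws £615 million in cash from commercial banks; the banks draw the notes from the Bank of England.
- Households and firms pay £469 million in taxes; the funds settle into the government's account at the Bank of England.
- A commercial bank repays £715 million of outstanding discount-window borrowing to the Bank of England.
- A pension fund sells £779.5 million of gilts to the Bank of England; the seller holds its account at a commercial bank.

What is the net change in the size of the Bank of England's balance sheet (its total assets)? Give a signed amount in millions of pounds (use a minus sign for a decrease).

+£64.5 million

Bank of England balance sheet:
  Assets:      Securities +£779.5M, Loans to banks −£715M
  Liabilities: Bank reserves −£1019.5M, Currency in circulation +£615M, Government deposits +£469M
Change in total Bank of England assets = +£64.5 million.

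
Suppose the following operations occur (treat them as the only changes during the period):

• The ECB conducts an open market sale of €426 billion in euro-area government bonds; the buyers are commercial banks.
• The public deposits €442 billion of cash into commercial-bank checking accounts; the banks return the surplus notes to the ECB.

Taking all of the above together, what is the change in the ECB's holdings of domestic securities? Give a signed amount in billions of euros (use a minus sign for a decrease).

-€426 billion

ECB balance sheet:
  Assets:      Securities −€426B
  Liabilities: Bank reserves +€16B, Currency in circulation −€442B
So the change in the ECB's holdings of domestic securities is -€426 billion.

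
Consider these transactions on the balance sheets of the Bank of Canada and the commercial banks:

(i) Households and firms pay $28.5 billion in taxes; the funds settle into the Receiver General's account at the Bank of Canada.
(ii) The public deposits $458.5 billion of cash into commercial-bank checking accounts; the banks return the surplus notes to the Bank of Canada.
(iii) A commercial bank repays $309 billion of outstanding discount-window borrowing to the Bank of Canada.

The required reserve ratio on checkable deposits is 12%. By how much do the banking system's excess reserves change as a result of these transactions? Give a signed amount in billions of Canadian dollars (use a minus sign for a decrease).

+$69.4 billion

Government account inflow $28.5 billion: reserves −$28.5B, deposits −$28.5B.
Currency deposit $458.5 billion: reserves +$458.5B, deposits +$458.5B.
Discount-window repayment $309 billion: reserves −$309B, deposits 0.
Totals: Δreserves = +$121B, Δdeposits = +$430B.
Δrequired reserves = 12% × +$430B = +$51.6B.
Δexcess reserves = Δreserves − Δrequired = +$121B − (+$51.6B) = +$69.4 billion.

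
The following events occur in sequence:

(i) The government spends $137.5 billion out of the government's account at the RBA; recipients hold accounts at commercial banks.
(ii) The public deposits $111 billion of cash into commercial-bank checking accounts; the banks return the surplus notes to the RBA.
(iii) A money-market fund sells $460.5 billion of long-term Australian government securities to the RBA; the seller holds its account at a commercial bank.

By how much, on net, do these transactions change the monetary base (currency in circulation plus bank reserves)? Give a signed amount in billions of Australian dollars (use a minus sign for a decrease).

+$598 billion

RBA balance sheet:
  Assets:      Securities +$460.5B
  Liabilities: Bank reserves +$709B, Currency in circulation −$111B, Government deposits −$137.5B
Commercial banking system:
  Assets:      Reserves at CB +$709B
  Liabilities: Checkable deposits +$709B
Monetary base = currency + reserves: −$111B + (+$709B) = +$598 billion.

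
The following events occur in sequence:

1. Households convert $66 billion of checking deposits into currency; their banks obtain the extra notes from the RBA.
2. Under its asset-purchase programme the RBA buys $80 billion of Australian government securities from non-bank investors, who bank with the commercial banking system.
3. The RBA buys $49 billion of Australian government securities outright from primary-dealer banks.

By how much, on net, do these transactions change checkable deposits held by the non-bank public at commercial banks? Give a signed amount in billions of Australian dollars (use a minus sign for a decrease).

Currency withdrawal $66 billion: non-bank counterparties' bank balances fall → −$66B.
Asset purchase (from non-banks) $80 billion: non-bank counterparties' bank balances rise → +$80B.
OMO purchase (from banks) $49 billion: the counterparty is a bank, so public deposits are unchanged → 0.
Net: −66 + 80 + 0 = +$14 billion.

+$14 billion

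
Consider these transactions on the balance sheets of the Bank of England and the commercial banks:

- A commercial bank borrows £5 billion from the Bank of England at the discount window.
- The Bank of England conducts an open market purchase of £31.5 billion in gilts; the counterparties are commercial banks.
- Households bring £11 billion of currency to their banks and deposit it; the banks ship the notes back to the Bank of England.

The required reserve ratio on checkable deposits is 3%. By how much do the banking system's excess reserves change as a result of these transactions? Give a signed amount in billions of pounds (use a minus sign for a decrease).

Discount-window loan £5 billion: reserves +£5B, deposits 0.
OMO purchase (from banks) £31.5 billion: reserves +£31.5B, deposits 0.
Currency deposit £11 billion: reserves +£11B, deposits +£11B.
Totals: Δreserves = +£47.5B, Δdeposits = +£11B.
Δrequired reserves = 3% × +£11B = +£0.33B.
Δexcess reserves = Δreserves − Δrequired = +£47.5B − (+£0.33B) = +£47.17 billion.

+£47.17 billion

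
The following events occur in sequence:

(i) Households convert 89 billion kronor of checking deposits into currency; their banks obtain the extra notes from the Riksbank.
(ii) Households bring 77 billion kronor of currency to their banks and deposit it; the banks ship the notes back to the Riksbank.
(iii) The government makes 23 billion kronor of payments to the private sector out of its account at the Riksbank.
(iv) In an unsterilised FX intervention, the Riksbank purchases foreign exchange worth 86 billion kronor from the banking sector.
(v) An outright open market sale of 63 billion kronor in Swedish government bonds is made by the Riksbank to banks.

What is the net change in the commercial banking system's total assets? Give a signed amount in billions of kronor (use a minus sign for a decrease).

Currency withdrawal 89 billion kronor: bank balance sheets shrink → −89B.
Currency deposit 77 billion kronor: bank balance sheets expand → +77B.
Government spending 23 billion kronor: bank balance sheets expand → +23B.
FX purchase 86 billion kronor: just an asset swap on bank balance sheets → 0.
OMO sale (to banks) 63 billion kronor: just an asset swap on bank balance sheets → 0.
Net: −89 + 77 + 23 + 0 + 0 = +11 billion.

+11 billion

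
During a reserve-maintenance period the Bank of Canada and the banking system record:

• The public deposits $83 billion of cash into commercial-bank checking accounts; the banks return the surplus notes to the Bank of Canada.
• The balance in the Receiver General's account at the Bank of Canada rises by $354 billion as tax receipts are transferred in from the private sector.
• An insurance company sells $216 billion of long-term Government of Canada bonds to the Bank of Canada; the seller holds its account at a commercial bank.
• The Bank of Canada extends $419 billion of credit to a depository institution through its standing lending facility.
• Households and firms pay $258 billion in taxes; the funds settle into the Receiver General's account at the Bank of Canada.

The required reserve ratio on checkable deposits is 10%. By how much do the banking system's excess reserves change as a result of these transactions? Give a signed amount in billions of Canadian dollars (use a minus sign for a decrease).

Currency deposit $83 billion: reserves +$83B, deposits +$83B.
Government account inflow $354 billion: reserves −$354B, deposits −$354B.
Asset purchase (from non-banks) $216 billion: reserves +$216B, deposits +$216B.
Discount-window loan $419 billion: reserves +$419B, deposits 0.
Government account inflow $258 billion: reserves −$258B, deposits −$258B.
Totals: Δreserves = +$106B, Δdeposits = −$313B.
Δrequired reserves = 10% × −$313B = −$31.3B.
Δexcess reserves = Δreserves − Δrequired = +$106B − (−$31.3B) = +$137.3 billion.

+$137.3 billion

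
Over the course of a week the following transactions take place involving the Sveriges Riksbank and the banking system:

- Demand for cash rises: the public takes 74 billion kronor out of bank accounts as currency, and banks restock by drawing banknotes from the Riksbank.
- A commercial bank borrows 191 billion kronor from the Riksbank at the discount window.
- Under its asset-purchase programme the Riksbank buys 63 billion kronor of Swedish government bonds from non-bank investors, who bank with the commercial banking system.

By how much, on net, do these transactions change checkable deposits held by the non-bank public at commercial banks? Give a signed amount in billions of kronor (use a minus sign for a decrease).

-11 billion

Riksbank balance sheet:
  Assets:      Securities +63B, Loans to banks +191B
  Liabilities: Bank reserves +180B, Currency in circulation +74B
Commercial banking system:
  Assets:      Reserves at CB +180B
  Liabilities: Checkable deposits −11B, Borrowings from CB +191B
So the change in checkable deposits held by the non-bank public at commercial banks is -11 billion.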